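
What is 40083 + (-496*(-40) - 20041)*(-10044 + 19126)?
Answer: -1785399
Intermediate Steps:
40083 + (-496*(-40) - 20041)*(-10044 + 19126) = 40083 + (19840 - 20041)*9082 = 40083 - 201*9082 = 40083 - 1825482 = -1785399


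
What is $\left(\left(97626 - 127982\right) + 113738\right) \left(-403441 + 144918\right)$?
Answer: $-21556164786$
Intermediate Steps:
$\left(\left(97626 - 127982\right) + 113738\right) \left(-403441 + 144918\right) = \left(-30356 + 113738\right) \left(-258523\right) = 83382 \left(-258523\right) = -21556164786$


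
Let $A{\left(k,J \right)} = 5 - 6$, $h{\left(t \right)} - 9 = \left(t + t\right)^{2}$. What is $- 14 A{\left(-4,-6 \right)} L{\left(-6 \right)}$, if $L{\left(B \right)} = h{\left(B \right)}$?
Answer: $2142$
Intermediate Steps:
$h{\left(t \right)} = 9 + 4 t^{2}$ ($h{\left(t \right)} = 9 + \left(t + t\right)^{2} = 9 + \left(2 t\right)^{2} = 9 + 4 t^{2}$)
$A{\left(k,J \right)} = -1$ ($A{\left(k,J \right)} = 5 - 6 = -1$)
$L{\left(B \right)} = 9 + 4 B^{2}$
$- 14 A{\left(-4,-6 \right)} L{\left(-6 \right)} = \left(-14\right) \left(-1\right) \left(9 + 4 \left(-6\right)^{2}\right) = 14 \left(9 + 4 \cdot 36\right) = 14 \left(9 + 144\right) = 14 \cdot 153 = 2142$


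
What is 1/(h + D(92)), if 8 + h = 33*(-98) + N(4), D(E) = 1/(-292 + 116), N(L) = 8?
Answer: -176/569185 ≈ -0.00030921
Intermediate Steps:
D(E) = -1/176 (D(E) = 1/(-176) = -1/176)
h = -3234 (h = -8 + (33*(-98) + 8) = -8 + (-3234 + 8) = -8 - 3226 = -3234)
1/(h + D(92)) = 1/(-3234 - 1/176) = 1/(-569185/176) = -176/569185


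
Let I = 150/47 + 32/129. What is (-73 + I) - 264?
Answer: -2022377/6063 ≈ -333.56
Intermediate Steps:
I = 20854/6063 (I = 150*(1/47) + 32*(1/129) = 150/47 + 32/129 = 20854/6063 ≈ 3.4396)
(-73 + I) - 264 = (-73 + 20854/6063) - 264 = -421745/6063 - 264 = -2022377/6063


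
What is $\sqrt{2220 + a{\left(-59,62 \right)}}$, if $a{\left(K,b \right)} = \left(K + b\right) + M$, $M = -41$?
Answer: $\sqrt{2182} \approx 46.712$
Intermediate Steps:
$a{\left(K,b \right)} = -41 + K + b$ ($a{\left(K,b \right)} = \left(K + b\right) - 41 = -41 + K + b$)
$\sqrt{2220 + a{\left(-59,62 \right)}} = \sqrt{2220 - 38} = \sqrt{2182}$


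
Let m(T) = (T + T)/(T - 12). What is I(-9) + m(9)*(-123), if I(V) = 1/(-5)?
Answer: 3689/5 ≈ 737.80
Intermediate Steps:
m(T) = 2*T/(-12 + T) (m(T) = (2*T)/(-12 + T) = 2*T/(-12 + T))
I(V) = -⅕
I(-9) + m(9)*(-123) = -⅕ + (2*9/(-12 + 9))*(-123) = -⅕ + (2*9/(-3))*(-123) = -⅕ + (2*9*(-⅓))*(-123) = -⅕ - 6*(-123) = -⅕ + 738 = 3689/5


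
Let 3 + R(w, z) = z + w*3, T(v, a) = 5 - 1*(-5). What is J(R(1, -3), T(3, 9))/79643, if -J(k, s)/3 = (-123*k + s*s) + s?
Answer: -1437/79643 ≈ -0.018043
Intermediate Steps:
T(v, a) = 10 (T(v, a) = 5 + 5 = 10)
R(w, z) = -3 + z + 3*w (R(w, z) = -3 + (z + w*3) = -3 + (z + 3*w) = -3 + z + 3*w)
J(k, s) = -3*s - 3*s² + 369*k (J(k, s) = -3*((-123*k + s*s) + s) = -3*((-123*k + s²) + s) = -3*((s² - 123*k) + s) = -3*(s + s² - 123*k) = -3*s - 3*s² + 369*k)
J(R(1, -3), T(3, 9))/79643 = (-3*10 - 3*10² + 369*(-3 - 3 + 3*1))/79643 = (-30 - 3*100 + 369*(-3 - 3 + 3))*(1/79643) = (-30 - 300 + 369*(-3))*(1/79643) = (-30 - 300 - 1107)*(1/79643) = -1437*1/79643 = -1437/79643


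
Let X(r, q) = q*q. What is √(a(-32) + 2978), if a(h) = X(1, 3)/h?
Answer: √190574/8 ≈ 54.568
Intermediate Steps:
X(r, q) = q²
a(h) = 9/h (a(h) = 3²/h = 9/h)
√(a(-32) + 2978) = √(9/(-32) + 2978) = √(9*(-1/32) + 2978) = √(-9/32 + 2978) = √(95287/32) = √190574/8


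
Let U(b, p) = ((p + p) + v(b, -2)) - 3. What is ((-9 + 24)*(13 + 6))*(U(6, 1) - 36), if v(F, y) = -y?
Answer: -9975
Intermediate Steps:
U(b, p) = -1 + 2*p (U(b, p) = ((p + p) - 1*(-2)) - 3 = (2*p + 2) - 3 = (2 + 2*p) - 3 = -1 + 2*p)
((-9 + 24)*(13 + 6))*(U(6, 1) - 36) = ((-9 + 24)*(13 + 6))*((-1 + 2*1) - 36) = (15*19)*((-1 + 2) - 36) = 285*(1 - 36) = 285*(-35) = -9975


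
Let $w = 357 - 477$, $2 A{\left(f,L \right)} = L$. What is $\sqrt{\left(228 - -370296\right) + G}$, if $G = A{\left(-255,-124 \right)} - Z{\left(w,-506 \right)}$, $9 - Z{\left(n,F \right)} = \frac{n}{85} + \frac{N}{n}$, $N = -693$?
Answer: $\frac{\sqrt{42824871190}}{340} \approx 608.65$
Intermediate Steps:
$A{\left(f,L \right)} = \frac{L}{2}$
$w = -120$ ($w = 357 - 477 = -120$)
$Z{\left(n,F \right)} = 9 + \frac{693}{n} - \frac{n}{85}$ ($Z{\left(n,F \right)} = 9 - \left(\frac{n}{85} - \frac{693}{n}\right) = 9 - \left(- \frac{693}{n} + \frac{n}{85}\right) = 9 + \frac{693}{n} - \frac{n}{85}$)
$G = - \frac{45313}{680}$ ($G = \frac{1}{2} \left(-124\right) - \left(9 + \frac{693}{-120} - - \frac{24}{17}\right) = -62 - \left(9 + 693 \left(- \frac{1}{120}\right) + \frac{24}{17}\right) = -62 - \left(9 - \frac{231}{40} + \frac{24}{17}\right) = -62 - \frac{3153}{680} = - \frac{45313}{680} \approx -66.637$)
$\sqrt{\left(228 - -370296\right) + G} = \sqrt{\left(228 - -370296\right) - \frac{45313}{680}} = \sqrt{\left(228 + 370296\right) - \frac{45313}{680}} = \sqrt{370524 - \frac{45313}{680}} = \sqrt{\frac{251911007}{680}} = \frac{\sqrt{42824871190}}{340}$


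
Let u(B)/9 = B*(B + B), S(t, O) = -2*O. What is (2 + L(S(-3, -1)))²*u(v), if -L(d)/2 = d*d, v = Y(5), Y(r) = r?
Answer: 16200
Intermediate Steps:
v = 5
L(d) = -2*d² (L(d) = -2*d*d = -2*d²)
u(B) = 18*B² (u(B) = 9*(B*(B + B)) = 9*(B*(2*B)) = 9*(2*B²) = 18*B²)
(2 + L(S(-3, -1)))²*u(v) = (2 - 2*(-2*(-1))²)²*(18*5²) = (2 - 2*2²)²*(18*25) = (2 - 2*4)²*450 = (2 - 8)²*450 = (-6)²*450 = 36*450 = 16200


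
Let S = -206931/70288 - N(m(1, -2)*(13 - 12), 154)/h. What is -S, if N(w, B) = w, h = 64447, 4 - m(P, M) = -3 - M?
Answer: 579844939/196950032 ≈ 2.9441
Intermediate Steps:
m(P, M) = 7 + M (m(P, M) = 4 - (-3 - M) = 4 + (3 + M) = 7 + M)
S = -579844939/196950032 (S = -206931/70288 - (7 - 2)*(13 - 12)/64447 = -206931*1/70288 - 5*1/64447 = -8997/3056 - 5/64447 = -579844939/196950032 ≈ -2.9441)
-S = -1*(-579844939/196950032) = 579844939/196950032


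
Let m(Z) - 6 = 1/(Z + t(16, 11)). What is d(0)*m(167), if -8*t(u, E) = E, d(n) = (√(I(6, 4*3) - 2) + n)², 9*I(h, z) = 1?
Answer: -135286/11925 ≈ -11.345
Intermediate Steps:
I(h, z) = ⅑ (I(h, z) = (⅑)*1 = ⅑)
d(n) = (n + I*√17/3)² (d(n) = (√(⅑ - 2) + n)² = (√(-17/9) + n)² = (I*√17/3 + n)² = (n + I*√17/3)²)
t(u, E) = -E/8
m(Z) = 6 + 1/(-11/8 + Z) (m(Z) = 6 + 1/(Z - ⅛*11) = 6 + 1/(Z - 11/8) = 6 + 1/(-11/8 + Z))
d(0)*m(167) = ((3*0 + I*√17)²/9)*(2*(-29 + 24*167)/(-11 + 8*167)) = ((0 + I*√17)²/9)*(2*(-29 + 4008)/(-11 + 1336)) = ((I*√17)²/9)*(2*3979/1325) = ((⅑)*(-17))*(2*(1/1325)*3979) = -17/9*7958/1325 = -135286/11925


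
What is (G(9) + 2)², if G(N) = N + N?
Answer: 400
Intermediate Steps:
G(N) = 2*N
(G(9) + 2)² = (2*9 + 2)² = (18 + 2)² = 20² = 400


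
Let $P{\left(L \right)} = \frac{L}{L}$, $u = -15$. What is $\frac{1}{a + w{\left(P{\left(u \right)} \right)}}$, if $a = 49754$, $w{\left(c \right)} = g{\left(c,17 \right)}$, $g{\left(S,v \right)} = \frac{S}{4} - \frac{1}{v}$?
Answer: $\frac{68}{3383285} \approx 2.0099 \cdot 10^{-5}$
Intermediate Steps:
$g{\left(S,v \right)} = - \frac{1}{v} + \frac{S}{4}$ ($g{\left(S,v \right)} = S \frac{1}{4} - \frac{1}{v} = \frac{S}{4} - \frac{1}{v} = - \frac{1}{v} + \frac{S}{4}$)
$P{\left(L \right)} = 1$
$w{\left(c \right)} = - \frac{1}{17} + \frac{c}{4}$
$\frac{1}{a + w{\left(P{\left(u \right)} \right)}} = \frac{1}{49754 + \left(- \frac{1}{17} + \frac{1}{4} \cdot 1\right)} = \frac{1}{49754 + \left(- \frac{1}{17} + \frac{1}{4}\right)} = \frac{1}{49754 + \frac{13}{68}} = \frac{1}{\frac{3383285}{68}} = \frac{68}{3383285}$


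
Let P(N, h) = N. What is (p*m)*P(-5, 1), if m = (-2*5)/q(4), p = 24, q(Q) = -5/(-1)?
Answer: 240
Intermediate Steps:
q(Q) = 5 (q(Q) = -5*(-1) = 5)
m = -2 (m = -2*5/5 = -10*⅕ = -2)
(p*m)*P(-5, 1) = (24*(-2))*(-5) = -48*(-5) = 240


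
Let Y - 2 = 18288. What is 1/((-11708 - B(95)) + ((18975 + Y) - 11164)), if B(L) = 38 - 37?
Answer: 1/14392 ≈ 6.9483e-5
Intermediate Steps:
Y = 18290 (Y = 2 + 18288 = 18290)
B(L) = 1
1/((-11708 - B(95)) + ((18975 + Y) - 11164)) = 1/((-11708 - 1*1) + ((18975 + 18290) - 11164)) = 1/((-11708 - 1) + (37265 - 11164)) = 1/(-11709 + 26101) = 1/14392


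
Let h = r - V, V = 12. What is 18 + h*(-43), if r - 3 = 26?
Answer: -713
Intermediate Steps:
r = 29 (r = 3 + 26 = 29)
h = 17 (h = 29 - 1*12 = 29 - 12 = 17)
18 + h*(-43) = 18 + 17*(-43) = 18 - 731 = -713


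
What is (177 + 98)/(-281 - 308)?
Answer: -275/589 ≈ -0.46689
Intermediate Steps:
(177 + 98)/(-281 - 308) = 275/(-589) = 275*(-1/589) = -275/589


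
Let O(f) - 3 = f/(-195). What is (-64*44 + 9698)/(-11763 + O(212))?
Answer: -670995/1146706 ≈ -0.58515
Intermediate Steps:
O(f) = 3 - f/195 (O(f) = 3 + f/(-195) = 3 + f*(-1/195) = 3 - f/195)
(-64*44 + 9698)/(-11763 + O(212)) = (-64*44 + 9698)/(-11763 + (3 - 1/195*212)) = (-2816 + 9698)/(-11763 + (3 - 212/195)) = 6882/(-11763 + 373/195) = 6882/(-2293412/195) = 6882*(-195/2293412) = -670995/1146706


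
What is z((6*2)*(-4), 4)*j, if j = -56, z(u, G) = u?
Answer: 2688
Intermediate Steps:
z((6*2)*(-4), 4)*j = ((6*2)*(-4))*(-56) = (12*(-4))*(-56) = -48*(-56) = 2688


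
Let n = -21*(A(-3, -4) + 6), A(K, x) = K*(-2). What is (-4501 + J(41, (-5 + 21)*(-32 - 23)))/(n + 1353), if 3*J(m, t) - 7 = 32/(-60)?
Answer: -202448/49545 ≈ -4.0861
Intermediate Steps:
A(K, x) = -2*K
J(m, t) = 97/45 (J(m, t) = 7/3 + (32/(-60))/3 = 7/3 + (32*(-1/60))/3 = 7/3 + (⅓)*(-8/15) = 7/3 - 8/45 = 97/45)
n = -252 (n = -21*(-2*(-3) + 6) = -21*(6 + 6) = -21*12 = -252)
(-4501 + J(41, (-5 + 21)*(-32 - 23)))/(n + 1353) = (-4501 + 97/45)/(-252 + 1353) = -202448/45/1101 = -202448/45*1/1101 = -202448/49545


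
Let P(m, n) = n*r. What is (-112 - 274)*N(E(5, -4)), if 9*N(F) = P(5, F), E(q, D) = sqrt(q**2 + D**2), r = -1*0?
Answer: 0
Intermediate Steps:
r = 0
P(m, n) = 0 (P(m, n) = n*0 = 0)
E(q, D) = sqrt(D**2 + q**2)
N(F) = 0 (N(F) = (1/9)*0 = 0)
(-112 - 274)*N(E(5, -4)) = (-112 - 274)*0 = -386*0 = 0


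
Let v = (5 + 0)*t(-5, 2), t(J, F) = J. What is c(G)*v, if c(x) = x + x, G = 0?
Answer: 0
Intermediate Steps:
c(x) = 2*x
v = -25 (v = (5 + 0)*(-5) = 5*(-5) = -25)
c(G)*v = (2*0)*(-25) = 0*(-25) = 0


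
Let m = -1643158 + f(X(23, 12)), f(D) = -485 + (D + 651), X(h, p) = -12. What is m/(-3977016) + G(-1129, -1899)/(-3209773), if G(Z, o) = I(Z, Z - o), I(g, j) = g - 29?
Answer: 439856271885/1063776548114 ≈ 0.41349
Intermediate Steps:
I(g, j) = -29 + g
G(Z, o) = -29 + Z
f(D) = 166 + D (f(D) = -485 + (651 + D) = 166 + D)
m = -1643004 (m = -1643158 + (166 - 12) = -1643158 + 154 = -1643004)
m/(-3977016) + G(-1129, -1899)/(-3209773) = -1643004/(-3977016) + (-29 - 1129)/(-3209773) = -1643004*(-1/3977016) - 1158*(-1/3209773) = 136917/331418 + 1158/3209773 = 439856271885/1063776548114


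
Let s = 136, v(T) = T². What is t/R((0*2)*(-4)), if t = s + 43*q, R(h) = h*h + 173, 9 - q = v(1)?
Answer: 480/173 ≈ 2.7746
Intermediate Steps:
q = 8 (q = 9 - 1*1² = 9 - 1*1 = 9 - 1 = 8)
R(h) = 173 + h² (R(h) = h² + 173 = 173 + h²)
t = 480 (t = 136 + 43*8 = 136 + 344 = 480)
t/R((0*2)*(-4)) = 480/(173 + ((0*2)*(-4))²) = 480/(173 + (0*(-4))²) = 480/(173 + 0²) = 480/(173 + 0) = 480/173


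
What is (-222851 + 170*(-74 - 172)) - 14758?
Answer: -279429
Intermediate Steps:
(-222851 + 170*(-74 - 172)) - 14758 = (-222851 + 170*(-246)) - 14758 = (-222851 - 41820) - 14758 = -264671 - 14758 = -279429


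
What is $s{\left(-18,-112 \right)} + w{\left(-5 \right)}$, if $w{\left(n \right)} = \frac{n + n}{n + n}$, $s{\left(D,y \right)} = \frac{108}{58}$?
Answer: $\frac{83}{29} \approx 2.8621$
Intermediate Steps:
$s{\left(D,y \right)} = \frac{54}{29}$ ($s{\left(D,y \right)} = 108 \cdot \frac{1}{58} = \frac{54}{29}$)
$w{\left(n \right)} = 1$ ($w{\left(n \right)} = \frac{2 n}{2 n} = 2 n \frac{1}{2 n} = 1$)
$s{\left(-18,-112 \right)} + w{\left(-5 \right)} = \frac{54}{29} + 1 = \frac{83}{29}$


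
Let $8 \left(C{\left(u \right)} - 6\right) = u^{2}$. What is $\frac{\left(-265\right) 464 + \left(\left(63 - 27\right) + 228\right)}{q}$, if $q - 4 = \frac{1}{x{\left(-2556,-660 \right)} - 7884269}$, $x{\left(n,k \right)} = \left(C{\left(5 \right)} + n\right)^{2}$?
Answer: $- \frac{2743868776334}{89452575} \approx -30674.0$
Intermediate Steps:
$C{\left(u \right)} = 6 + \frac{u^{2}}{8}$
$x{\left(n,k \right)} = \left(\frac{73}{8} + n\right)^{2}$ ($x{\left(n,k \right)} = \left(\left(6 + \frac{5^{2}}{8}\right) + n\right)^{2} = \left(\left(6 + \frac{1}{8} \cdot 25\right) + n\right)^{2} = \left(\left(6 + \frac{25}{8}\right) + n\right)^{2} = \left(\frac{73}{8} + n\right)^{2}$)
$q = \frac{357810300}{89452591}$ ($q = 4 + \frac{1}{\frac{\left(73 + 8 \left(-2556\right)\right)^{2}}{64} - 7884269} = 4 + \frac{1}{\frac{\left(73 - 20448\right)^{2}}{64} - 7884269} = 4 + \frac{1}{\frac{\left(-20375\right)^{2}}{64} - 7884269} = 4 + \frac{1}{\frac{1}{64} \cdot 415140625 - 7884269} = 4 + \frac{1}{\frac{415140625}{64} - 7884269} = 4 + \frac{1}{- \frac{89452591}{64}} = 4 - \frac{64}{89452591} = \frac{357810300}{89452591} \approx 4.0$)
$\frac{\left(-265\right) 464 + \left(\left(63 - 27\right) + 228\right)}{q} = \frac{\left(-265\right) 464 + \left(\left(63 - 27\right) + 228\right)}{\frac{357810300}{89452591}} = \left(-122960 + \left(36 + 228\right)\right) \frac{89452591}{357810300} = \left(-122960 + 264\right) \frac{89452591}{357810300} = \left(-122696\right) \frac{89452591}{357810300} = - \frac{2743868776334}{89452575}$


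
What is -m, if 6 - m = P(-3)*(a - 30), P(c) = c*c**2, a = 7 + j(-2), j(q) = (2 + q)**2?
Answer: 615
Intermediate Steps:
a = 7 (a = 7 + (2 - 2)**2 = 7 + 0**2 = 7 + 0 = 7)
P(c) = c**3
m = -615 (m = 6 - (-3)**3*(7 - 30) = 6 - (-27)*(-23) = 6 - 1*621 = 6 - 621 = -615)
-m = -1*(-615) = 615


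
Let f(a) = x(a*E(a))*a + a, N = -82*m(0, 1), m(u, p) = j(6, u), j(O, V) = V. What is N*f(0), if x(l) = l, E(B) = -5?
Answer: 0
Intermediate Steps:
m(u, p) = u
N = 0 (N = -82*0 = 0)
f(a) = a - 5*a² (f(a) = (a*(-5))*a + a = (-5*a)*a + a = -5*a² + a = a - 5*a²)
N*f(0) = 0*(0*(1 - 5*0)) = 0*(0*(1 + 0)) = 0*(0*1) = 0*0 = 0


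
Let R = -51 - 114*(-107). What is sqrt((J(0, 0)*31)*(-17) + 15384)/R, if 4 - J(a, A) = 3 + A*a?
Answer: sqrt(14857)/12147 ≈ 0.010035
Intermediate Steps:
J(a, A) = 1 - A*a (J(a, A) = 4 - (3 + A*a) = 4 + (-3 - A*a) = 1 - A*a)
R = 12147 (R = -51 + 12198 = 12147)
sqrt((J(0, 0)*31)*(-17) + 15384)/R = sqrt(((1 - 1*0*0)*31)*(-17) + 15384)/12147 = sqrt(((1 + 0)*31)*(-17) + 15384)*(1/12147) = sqrt((1*31)*(-17) + 15384)*(1/12147) = sqrt(31*(-17) + 15384)*(1/12147) = sqrt(-527 + 15384)*(1/12147) = sqrt(14857)*(1/12147) = sqrt(14857)/12147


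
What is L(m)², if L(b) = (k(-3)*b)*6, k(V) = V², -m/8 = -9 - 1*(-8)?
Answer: 186624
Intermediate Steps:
m = 8 (m = -8*(-9 - 1*(-8)) = -8*(-9 + 8) = -8*(-1) = 8)
L(b) = 54*b (L(b) = ((-3)²*b)*6 = (9*b)*6 = 54*b)
L(m)² = (54*8)² = 432² = 186624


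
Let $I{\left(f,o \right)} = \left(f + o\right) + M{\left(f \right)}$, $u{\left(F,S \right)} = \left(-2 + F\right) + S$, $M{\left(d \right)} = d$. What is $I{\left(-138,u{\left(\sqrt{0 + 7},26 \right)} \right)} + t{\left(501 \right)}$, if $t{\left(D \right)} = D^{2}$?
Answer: $250749 + \sqrt{7} \approx 2.5075 \cdot 10^{5}$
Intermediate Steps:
$u{\left(F,S \right)} = -2 + F + S$
$I{\left(f,o \right)} = o + 2 f$ ($I{\left(f,o \right)} = \left(f + o\right) + f = o + 2 f$)
$I{\left(-138,u{\left(\sqrt{0 + 7},26 \right)} \right)} + t{\left(501 \right)} = \left(\left(-2 + \sqrt{0 + 7} + 26\right) + 2 \left(-138\right)\right) + 501^{2} = \left(\left(-2 + \sqrt{7} + 26\right) - 276\right) + 251001 = \left(\left(24 + \sqrt{7}\right) - 276\right) + 251001 = \left(-252 + \sqrt{7}\right) + 251001 = 250749 + \sqrt{7}$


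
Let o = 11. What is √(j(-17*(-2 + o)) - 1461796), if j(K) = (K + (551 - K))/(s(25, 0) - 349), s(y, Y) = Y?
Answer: I*√178048406895/349 ≈ 1209.0*I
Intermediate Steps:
j(K) = -551/349 (j(K) = (K + (551 - K))/(0 - 349) = 551/(-349) = 551*(-1/349) = -551/349)
√(j(-17*(-2 + o)) - 1461796) = √(-551/349 - 1461796) = √(-510167355/349) = I*√178048406895/349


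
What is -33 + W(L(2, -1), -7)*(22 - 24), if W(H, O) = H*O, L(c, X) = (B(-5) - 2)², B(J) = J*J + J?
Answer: 4503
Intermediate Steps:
B(J) = J + J² (B(J) = J² + J = J + J²)
L(c, X) = 324 (L(c, X) = (-5*(1 - 5) - 2)² = (-5*(-4) - 2)² = (20 - 2)² = 18² = 324)
-33 + W(L(2, -1), -7)*(22 - 24) = -33 + (324*(-7))*(22 - 24) = -33 - 2268*(-2) = -33 + 4536 = 4503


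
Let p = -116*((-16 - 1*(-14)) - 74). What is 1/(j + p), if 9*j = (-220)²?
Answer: 9/127744 ≈ 7.0453e-5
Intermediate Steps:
p = 8816 (p = -116*((-16 + 14) - 74) = -116*(-2 - 74) = -116*(-76) = 8816)
j = 48400/9 (j = (⅑)*(-220)² = (⅑)*48400 = 48400/9 ≈ 5377.8)
1/(j + p) = 1/(48400/9 + 8816) = 1/(127744/9) = 9/127744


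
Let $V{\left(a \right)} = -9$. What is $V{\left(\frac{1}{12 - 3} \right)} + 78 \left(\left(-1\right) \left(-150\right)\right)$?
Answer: $11691$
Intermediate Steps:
$V{\left(\frac{1}{12 - 3} \right)} + 78 \left(\left(-1\right) \left(-150\right)\right) = -9 + 78 \left(\left(-1\right) \left(-150\right)\right) = -9 + 78 \cdot 150 = -9 + 11700 = 11691$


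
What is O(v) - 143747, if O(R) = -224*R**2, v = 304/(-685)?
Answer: -67470387259/469225 ≈ -1.4379e+5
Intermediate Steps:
v = -304/685 (v = 304*(-1/685) = -304/685 ≈ -0.44380)
O(v) - 143747 = -224*(-304/685)**2 - 143747 = -224*92416/469225 - 143747 = -20701184/469225 - 143747 = -67470387259/469225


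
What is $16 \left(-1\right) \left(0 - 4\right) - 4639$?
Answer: $-4575$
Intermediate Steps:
$16 \left(-1\right) \left(0 - 4\right) - 4639 = - 16 \left(0 - 4\right) - 4639 = \left(-16\right) \left(-4\right) - 4639 = 64 - 4639 = -4575$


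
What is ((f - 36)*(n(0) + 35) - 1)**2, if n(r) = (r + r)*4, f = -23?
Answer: 4268356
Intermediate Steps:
n(r) = 8*r (n(r) = (2*r)*4 = 8*r)
((f - 36)*(n(0) + 35) - 1)**2 = ((-23 - 36)*(8*0 + 35) - 1)**2 = (-59*(0 + 35) - 1)**2 = (-59*35 - 1)**2 = (-2065 - 1)**2 = (-2066)**2 = 4268356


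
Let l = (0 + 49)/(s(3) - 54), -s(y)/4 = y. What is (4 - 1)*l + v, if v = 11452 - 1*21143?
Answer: -213251/22 ≈ -9693.2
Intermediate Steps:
s(y) = -4*y
v = -9691 (v = 11452 - 21143 = -9691)
l = -49/66 (l = (0 + 49)/(-4*3 - 54) = 49/(-12 - 54) = 49/(-66) = 49*(-1/66) = -49/66 ≈ -0.74242)
(4 - 1)*l + v = (4 - 1)*(-49/66) - 9691 = 3*(-49/66) - 9691 = -49/22 - 9691 = -213251/22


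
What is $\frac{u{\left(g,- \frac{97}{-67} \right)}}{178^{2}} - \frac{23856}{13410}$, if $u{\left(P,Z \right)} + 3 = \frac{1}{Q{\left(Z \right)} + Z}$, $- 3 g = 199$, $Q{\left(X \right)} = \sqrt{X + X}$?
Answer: $- \frac{26188171}{14719710} + \frac{67 \sqrt{12998}}{113713876} \approx -1.7791$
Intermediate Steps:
$Q{\left(X \right)} = \sqrt{2} \sqrt{X}$ ($Q{\left(X \right)} = \sqrt{2 X} = \sqrt{2} \sqrt{X}$)
$g = - \frac{199}{3}$ ($g = \left(- \frac{1}{3}\right) 199 = - \frac{199}{3} \approx -66.333$)
$u{\left(P,Z \right)} = -3 + \frac{1}{Z + \sqrt{2} \sqrt{Z}}$ ($u{\left(P,Z \right)} = -3 + \frac{1}{\sqrt{2} \sqrt{Z} + Z} = -3 + \frac{1}{Z + \sqrt{2} \sqrt{Z}}$)
$\frac{u{\left(g,- \frac{97}{-67} \right)}}{178^{2}} - \frac{23856}{13410} = \frac{\frac{1}{- \frac{97}{-67} + \sqrt{2} \sqrt{- \frac{97}{-67}}} \left(1 - 3 \left(- \frac{97}{-67}\right) - 3 \sqrt{2} \sqrt{- \frac{97}{-67}}\right)}{178^{2}} - \frac{23856}{13410} = \frac{\frac{1}{\left(-97\right) \left(- \frac{1}{67}\right) + \sqrt{2} \sqrt{\left(-97\right) \left(- \frac{1}{67}\right)}} \left(1 - 3 \left(\left(-97\right) \left(- \frac{1}{67}\right)\right) - 3 \sqrt{2} \sqrt{\left(-97\right) \left(- \frac{1}{67}\right)}\right)}{31684} - \frac{3976}{2235} = \frac{1 - \frac{291}{67} - 3 \sqrt{2} \sqrt{\frac{97}{67}}}{\frac{97}{67} + \sqrt{2} \sqrt{\frac{97}{67}}} \cdot \frac{1}{31684} - \frac{3976}{2235} = \frac{1 - \frac{291}{67} - 3 \sqrt{2} \frac{\sqrt{6499}}{67}}{\frac{97}{67} + \sqrt{2} \frac{\sqrt{6499}}{67}} \cdot \frac{1}{31684} - \frac{3976}{2235} = \frac{1 - \frac{291}{67} - \frac{3 \sqrt{12998}}{67}}{\frac{97}{67} + \frac{\sqrt{12998}}{67}} \cdot \frac{1}{31684} - \frac{3976}{2235} = \frac{- \frac{224}{67} - \frac{3 \sqrt{12998}}{67}}{\frac{97}{67} + \frac{\sqrt{12998}}{67}} \cdot \frac{1}{31684} - \frac{3976}{2235} = \frac{- \frac{224}{67} - \frac{3 \sqrt{12998}}{67}}{31684 \left(\frac{97}{67} + \frac{\sqrt{12998}}{67}\right)} - \frac{3976}{2235} = - \frac{3976}{2235} + \frac{- \frac{224}{67} - \frac{3 \sqrt{12998}}{67}}{31684 \left(\frac{97}{67} + \frac{\sqrt{12998}}{67}\right)}$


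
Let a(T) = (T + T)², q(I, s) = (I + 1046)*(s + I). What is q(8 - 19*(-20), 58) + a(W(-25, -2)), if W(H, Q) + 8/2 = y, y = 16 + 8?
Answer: 641164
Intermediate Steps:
y = 24
W(H, Q) = 20 (W(H, Q) = -4 + 24 = 20)
q(I, s) = (1046 + I)*(I + s)
a(T) = 4*T² (a(T) = (2*T)² = 4*T²)
q(8 - 19*(-20), 58) + a(W(-25, -2)) = ((8 - 19*(-20))² + 1046*(8 - 19*(-20)) + 1046*58 + (8 - 19*(-20))*58) + 4*20² = ((8 + 380)² + 1046*(8 + 380) + 60668 + (8 + 380)*58) + 4*400 = (388² + 1046*388 + 60668 + 388*58) + 1600 = (150544 + 405848 + 60668 + 22504) + 1600 = 639564 + 1600 = 641164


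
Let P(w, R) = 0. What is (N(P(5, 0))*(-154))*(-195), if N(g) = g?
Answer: 0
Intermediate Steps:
(N(P(5, 0))*(-154))*(-195) = (0*(-154))*(-195) = 0*(-195) = 0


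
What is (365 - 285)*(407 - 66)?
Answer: 27280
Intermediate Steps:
(365 - 285)*(407 - 66) = 80*341 = 27280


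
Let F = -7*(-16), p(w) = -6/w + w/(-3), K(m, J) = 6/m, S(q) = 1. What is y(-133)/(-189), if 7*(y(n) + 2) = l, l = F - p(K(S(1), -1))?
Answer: -101/1323 ≈ -0.076342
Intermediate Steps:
p(w) = -6/w - w/3 (p(w) = -6/w + w*(-⅓) = -6/w - w/3)
F = 112
l = 115 (l = 112 - (-6/(6/1) - 2/1) = 112 - (-6/(6*1) - 2) = 112 - (-6/6 - ⅓*6) = 112 - (-6*⅙ - 2) = 112 - (-1 - 2) = 112 - 1*(-3) = 112 + 3 = 115)
y(n) = 101/7 (y(n) = -2 + (⅐)*115 = -2 + 115/7 = 101/7)
y(-133)/(-189) = (101/7)/(-189) = (101/7)*(-1/189) = -101/1323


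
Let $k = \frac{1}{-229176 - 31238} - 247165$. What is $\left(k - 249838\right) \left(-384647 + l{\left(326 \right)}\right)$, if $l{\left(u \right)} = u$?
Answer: $\frac{7105905284058429}{37202} \approx 1.9101 \cdot 10^{11}$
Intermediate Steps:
$k = - \frac{64365226311}{260414}$ ($k = \frac{1}{-260414} - 247165 = - \frac{1}{260414} - 247165 = - \frac{64365226311}{260414} \approx -2.4717 \cdot 10^{5}$)
$\left(k - 249838\right) \left(-384647 + l{\left(326 \right)}\right) = \left(- \frac{64365226311}{260414} - 249838\right) \left(-384647 + 326\right) = \left(- \frac{129426539243}{260414}\right) \left(-384321\right) = \frac{7105905284058429}{37202}$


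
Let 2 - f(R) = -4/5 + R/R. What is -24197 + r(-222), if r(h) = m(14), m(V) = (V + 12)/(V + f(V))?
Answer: -1911433/79 ≈ -24195.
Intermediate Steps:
f(R) = 9/5 (f(R) = 2 - (-4/5 + R/R) = 2 - (-4*1/5 + 1) = 2 - (-4/5 + 1) = 2 - 1*1/5 = 2 - 1/5 = 9/5)
m(V) = (12 + V)/(9/5 + V) (m(V) = (V + 12)/(V + 9/5) = (12 + V)/(9/5 + V))
r(h) = 130/79 (r(h) = 5*(12 + 14)/(9 + 5*14) = 5*26/(9 + 70) = 5*26/79 = 5*(1/79)*26 = 130/79)
-24197 + r(-222) = -24197 + 130/79 = -1911433/79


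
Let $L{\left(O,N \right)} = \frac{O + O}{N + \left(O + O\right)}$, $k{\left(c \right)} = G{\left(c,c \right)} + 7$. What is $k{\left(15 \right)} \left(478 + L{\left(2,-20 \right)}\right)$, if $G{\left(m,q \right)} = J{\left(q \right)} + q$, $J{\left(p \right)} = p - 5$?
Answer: $15288$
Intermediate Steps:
$J{\left(p \right)} = -5 + p$
$G{\left(m,q \right)} = -5 + 2 q$ ($G{\left(m,q \right)} = \left(-5 + q\right) + q = -5 + 2 q$)
$k{\left(c \right)} = 2 + 2 c$ ($k{\left(c \right)} = \left(-5 + 2 c\right) + 7 = 2 + 2 c$)
$L{\left(O,N \right)} = \frac{2 O}{N + 2 O}$
$k{\left(15 \right)} \left(478 + L{\left(2,-20 \right)}\right) = \left(2 + 2 \cdot 15\right) \left(478 + 2 \cdot 2 \frac{1}{-20 + 2 \cdot 2}\right) = \left(2 + 30\right) \left(478 + 2 \cdot 2 \frac{1}{-20 + 4}\right) = 32 \left(478 + 2 \cdot 2 \frac{1}{-16}\right) = 32 \left(478 + 2 \cdot 2 \left(- \frac{1}{16}\right)\right) = 32 \left(478 - \frac{1}{4}\right) = 32 \cdot \frac{1911}{4} = 15288$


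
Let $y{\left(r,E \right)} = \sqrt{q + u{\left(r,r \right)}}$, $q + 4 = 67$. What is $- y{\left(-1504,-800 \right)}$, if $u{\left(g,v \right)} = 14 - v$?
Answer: $- \sqrt{1581} \approx -39.762$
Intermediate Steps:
$q = 63$ ($q = -4 + 67 = 63$)
$y{\left(r,E \right)} = \sqrt{77 - r}$ ($y{\left(r,E \right)} = \sqrt{63 - \left(-14 + r\right)} = \sqrt{77 - r}$)
$- y{\left(-1504,-800 \right)} = - \sqrt{77 - -1504} = - \sqrt{77 + 1504} = - \sqrt{1581}$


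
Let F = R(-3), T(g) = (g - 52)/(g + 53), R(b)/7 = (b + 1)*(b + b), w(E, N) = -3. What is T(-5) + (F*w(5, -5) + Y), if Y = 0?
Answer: -4051/16 ≈ -253.19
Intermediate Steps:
R(b) = 14*b*(1 + b) (R(b) = 7*((b + 1)*(b + b)) = 7*((1 + b)*(2*b)) = 7*(2*b*(1 + b)) = 14*b*(1 + b))
T(g) = (-52 + g)/(53 + g)
F = 84 (F = 14*(-3)*(1 - 3) = 14*(-3)*(-2) = 84)
T(-5) + (F*w(5, -5) + Y) = (-52 - 5)/(53 - 5) + (84*(-3) + 0) = -57/48 + (-252 + 0) = (1/48)*(-57) - 252 = -19/16 - 252 = -4051/16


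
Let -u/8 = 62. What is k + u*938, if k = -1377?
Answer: -466625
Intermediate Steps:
u = -496 (u = -8*62 = -496)
k + u*938 = -1377 - 496*938 = -1377 - 465248 = -466625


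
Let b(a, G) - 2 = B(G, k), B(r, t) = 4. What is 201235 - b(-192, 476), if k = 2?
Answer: 201229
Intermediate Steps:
b(a, G) = 6 (b(a, G) = 2 + 4 = 6)
201235 - b(-192, 476) = 201235 - 1*6 = 201235 - 6 = 201229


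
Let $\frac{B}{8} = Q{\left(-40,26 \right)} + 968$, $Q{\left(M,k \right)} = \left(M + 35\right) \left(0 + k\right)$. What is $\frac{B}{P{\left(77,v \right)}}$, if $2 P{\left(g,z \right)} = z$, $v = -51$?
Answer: $- \frac{13408}{51} \approx -262.9$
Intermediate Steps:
$Q{\left(M,k \right)} = k \left(35 + M\right)$ ($Q{\left(M,k \right)} = \left(35 + M\right) k = k \left(35 + M\right)$)
$P{\left(g,z \right)} = \frac{z}{2}$
$B = 6704$ ($B = 8 \left(26 \left(35 - 40\right) + 968\right) = 8 \left(26 \left(-5\right) + 968\right) = 8 \left(-130 + 968\right) = 8 \cdot 838 = 6704$)
$\frac{B}{P{\left(77,v \right)}} = \frac{6704}{\frac{1}{2} \left(-51\right)} = \frac{6704}{- \frac{51}{2}} = 6704 \left(- \frac{2}{51}\right) = - \frac{13408}{51}$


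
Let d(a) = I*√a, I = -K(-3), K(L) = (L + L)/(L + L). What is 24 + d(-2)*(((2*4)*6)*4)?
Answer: 24 - 192*I*√2 ≈ 24.0 - 271.53*I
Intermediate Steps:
K(L) = 1 (K(L) = (2*L)/((2*L)) = (2*L)*(1/(2*L)) = 1)
I = -1 (I = -1*1 = -1)
d(a) = -√a
24 + d(-2)*(((2*4)*6)*4) = 24 + (-√(-2))*(((2*4)*6)*4) = 24 + (-I*√2)*((8*6)*4) = 24 + (-I*√2)*(48*4) = 24 - I*√2*192 = 24 - 192*I*√2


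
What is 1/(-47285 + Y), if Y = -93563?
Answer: -1/140848 ≈ -7.0999e-6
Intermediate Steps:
1/(-47285 + Y) = 1/(-47285 - 93563) = 1/(-140848) = -1/140848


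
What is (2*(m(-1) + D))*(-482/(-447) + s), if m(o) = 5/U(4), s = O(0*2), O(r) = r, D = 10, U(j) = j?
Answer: 3615/149 ≈ 24.262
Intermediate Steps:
s = 0 (s = 0*2 = 0)
m(o) = 5/4
(2*(m(-1) + D))*(-482/(-447) + s) = (2*(5/4 + 10))*(-482/(-447) + 0) = (2*(45/4))*(-482*(-1/447) + 0) = 45*(482/447 + 0)/2 = (45/2)*(482/447) = 3615/149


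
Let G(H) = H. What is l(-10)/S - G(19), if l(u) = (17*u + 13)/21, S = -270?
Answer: -107573/5670 ≈ -18.972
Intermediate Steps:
l(u) = 13/21 + 17*u/21 (l(u) = (13 + 17*u)*(1/21) = 13/21 + 17*u/21)
l(-10)/S - G(19) = (13/21 + (17/21)*(-10))/(-270) - 1*19 = (13/21 - 170/21)*(-1/270) - 19 = -157/21*(-1/270) - 19 = 157/5670 - 19 = -107573/5670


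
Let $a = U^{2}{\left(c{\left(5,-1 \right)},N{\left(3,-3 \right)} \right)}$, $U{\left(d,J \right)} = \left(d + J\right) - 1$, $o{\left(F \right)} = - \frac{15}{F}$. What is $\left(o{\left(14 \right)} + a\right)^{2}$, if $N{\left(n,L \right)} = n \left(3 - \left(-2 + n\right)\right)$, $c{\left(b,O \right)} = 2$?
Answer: $\frac{450241}{196} \approx 2297.1$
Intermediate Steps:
$N{\left(n,L \right)} = n \left(5 - n\right)$
$U{\left(d,J \right)} = -1 + J + d$ ($U{\left(d,J \right)} = \left(J + d\right) - 1 = -1 + J + d$)
$a = 49$ ($a = \left(-1 + 3 \left(5 - 3\right) + 2\right)^{2} = \left(-1 + 3 \cdot 2 + 2\right)^{2} = \left(-1 + 6 + 2\right)^{2} = 7^{2} = 49$)
$\left(o{\left(14 \right)} + a\right)^{2} = \left(- \frac{15}{14} + 49\right)^{2} = \left(\frac{671}{14}\right)^{2} = \frac{450241}{196}$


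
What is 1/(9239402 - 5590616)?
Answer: 1/3648786 ≈ 2.7406e-7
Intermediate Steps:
1/(9239402 - 5590616) = 1/3648786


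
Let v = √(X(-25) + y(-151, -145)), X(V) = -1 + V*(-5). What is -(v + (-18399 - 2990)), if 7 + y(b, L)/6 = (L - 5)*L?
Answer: 21389 - √130582 ≈ 21028.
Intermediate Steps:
X(V) = -1 - 5*V
y(b, L) = -42 + 6*L*(-5 + L) (y(b, L) = -42 + 6*((L - 5)*L) = -42 + 6*((-5 + L)*L) = -42 + 6*(L*(-5 + L)) = -42 + 6*L*(-5 + L))
v = √130582 (v = √((-1 - 5*(-25)) + (-42 - 30*(-145) + 6*(-145)²)) = √((-1 + 125) + (-42 + 4350 + 6*21025)) = √(124 + (-42 + 4350 + 126150)) = √(124 + 130458) = √130582 ≈ 361.36)
-(v + (-18399 - 2990)) = -(√130582 + (-18399 - 2990)) = -(√130582 - 21389) = -(-21389 + √130582) = 21389 - √130582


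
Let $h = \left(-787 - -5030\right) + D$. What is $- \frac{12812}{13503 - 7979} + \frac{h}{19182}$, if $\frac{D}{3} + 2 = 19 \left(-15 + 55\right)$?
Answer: $- \frac{52439969}{26490342} \approx -1.9796$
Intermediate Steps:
$D = 2274$ ($D = -6 + 3 \cdot 19 \left(-15 + 55\right) = -6 + 3 \cdot 19 \cdot 40 = -6 + 3 \cdot 760 = -6 + 2280 = 2274$)
$h = 6517$ ($h = \left(-787 - -5030\right) + 2274 = \left(-787 + 5030\right) + 2274 = 4243 + 2274 = 6517$)
$- \frac{12812}{13503 - 7979} + \frac{h}{19182} = - \frac{12812}{13503 - 7979} + \frac{6517}{19182} = - \frac{12812}{5524} + 6517 \cdot \frac{1}{19182} = \left(-12812\right) \frac{1}{5524} + \frac{6517}{19182} = - \frac{3203}{1381} + \frac{6517}{19182} = - \frac{52439969}{26490342}$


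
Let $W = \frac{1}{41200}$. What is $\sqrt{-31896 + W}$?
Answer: $\frac{i \sqrt{135353865497}}{2060} \approx 178.59 i$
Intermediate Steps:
$W = \frac{1}{41200} \approx 2.4272 \cdot 10^{-5}$
$\sqrt{-31896 + W} = \sqrt{-31896 + \frac{1}{41200}} = \sqrt{- \frac{1314115199}{41200}} = \frac{i \sqrt{135353865497}}{2060}$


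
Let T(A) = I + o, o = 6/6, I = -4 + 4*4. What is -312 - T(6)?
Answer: -325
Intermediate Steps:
I = 12 (I = -4 + 16 = 12)
o = 1 (o = 6*(⅙) = 1)
T(A) = 13 (T(A) = 12 + 1 = 13)
-312 - T(6) = -312 - 1*13 = -312 - 13 = -325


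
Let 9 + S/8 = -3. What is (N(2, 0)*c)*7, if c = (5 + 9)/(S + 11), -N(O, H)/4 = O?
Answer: 784/85 ≈ 9.2235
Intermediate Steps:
S = -96 (S = -72 + 8*(-3) = -72 - 24 = -96)
N(O, H) = -4*O
c = -14/85 (c = (5 + 9)/(-96 + 11) = 14/(-85) = 14*(-1/85) = -14/85 ≈ -0.16471)
(N(2, 0)*c)*7 = (-4*2*(-14/85))*7 = -8*(-14/85)*7 = (112/85)*7 = 784/85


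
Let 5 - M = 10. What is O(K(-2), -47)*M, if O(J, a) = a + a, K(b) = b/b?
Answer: 470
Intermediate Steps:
M = -5 (M = 5 - 1*10 = 5 - 10 = -5)
K(b) = 1
O(J, a) = 2*a
O(K(-2), -47)*M = (2*(-47))*(-5) = -94*(-5) = 470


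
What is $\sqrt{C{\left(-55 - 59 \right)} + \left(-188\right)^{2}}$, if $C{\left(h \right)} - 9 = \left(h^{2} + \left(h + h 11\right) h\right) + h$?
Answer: $\sqrt{204187} \approx 451.87$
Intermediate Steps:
$C{\left(h \right)} = 9 + h + 13 h^{2}$ ($C{\left(h \right)} = 9 + \left(\left(h^{2} + \left(h + h 11\right) h\right) + h\right) = 9 + \left(\left(h^{2} + \left(h + 11 h\right) h\right) + h\right) = 9 + \left(\left(h^{2} + 12 h h\right) + h\right) = 9 + \left(\left(h^{2} + 12 h^{2}\right) + h\right) = 9 + \left(13 h^{2} + h\right) = 9 + \left(h + 13 h^{2}\right) = 9 + h + 13 h^{2}$)
$\sqrt{C{\left(-55 - 59 \right)} + \left(-188\right)^{2}} = \sqrt{\left(9 - 114 + 13 \left(-55 - 59\right)^{2}\right) + \left(-188\right)^{2}} = \sqrt{\left(9 - 114 + 13 \left(-55 - 59\right)^{2}\right) + 35344} = \sqrt{\left(9 - 114 + 13 \left(-114\right)^{2}\right) + 35344} = \sqrt{\left(9 - 114 + 13 \cdot 12996\right) + 35344} = \sqrt{\left(9 - 114 + 168948\right) + 35344} = \sqrt{168843 + 35344} = \sqrt{204187}$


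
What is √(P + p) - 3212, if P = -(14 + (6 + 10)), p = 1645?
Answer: -3212 + √1615 ≈ -3171.8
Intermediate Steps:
P = -30 (P = -(14 + 16) = -1*30 = -30)
√(P + p) - 3212 = √(-30 + 1645) - 3212 = √1615 - 3212 = -3212 + √1615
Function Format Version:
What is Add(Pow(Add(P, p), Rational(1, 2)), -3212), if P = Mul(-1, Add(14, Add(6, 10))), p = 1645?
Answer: Add(-3212, Pow(1615, Rational(1, 2))) ≈ -3171.8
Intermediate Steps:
P = -30 (P = Mul(-1, Add(14, 16)) = Mul(-1, 30) = -30)
Add(Pow(Add(P, p), Rational(1, 2)), -3212) = Add(Pow(Add(-30, 1645), Rational(1, 2)), -3212) = Add(Pow(1615, Rational(1, 2)), -3212) = Add(-3212, Pow(1615, Rational(1, 2)))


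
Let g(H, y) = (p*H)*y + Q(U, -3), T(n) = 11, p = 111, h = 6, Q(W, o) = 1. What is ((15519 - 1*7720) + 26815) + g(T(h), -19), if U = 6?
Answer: 11416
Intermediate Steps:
g(H, y) = 1 + 111*H*y (g(H, y) = (111*H)*y + 1 = 111*H*y + 1 = 1 + 111*H*y)
((15519 - 1*7720) + 26815) + g(T(h), -19) = ((15519 - 1*7720) + 26815) + (1 + 111*11*(-19)) = ((15519 - 7720) + 26815) + (1 - 23199) = (7799 + 26815) - 23198 = 34614 - 23198 = 11416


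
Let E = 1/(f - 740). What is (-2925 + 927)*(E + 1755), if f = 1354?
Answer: -1076493429/307 ≈ -3.5065e+6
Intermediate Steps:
E = 1/614 (E = 1/(1354 - 740) = 1/614 ≈ 0.0016287)
(-2925 + 927)*(E + 1755) = (-2925 + 927)*(1/614 + 1755) = -1998*1077571/614 = -1076493429/307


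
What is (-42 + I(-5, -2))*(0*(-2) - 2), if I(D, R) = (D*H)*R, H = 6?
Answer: -36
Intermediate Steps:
I(D, R) = 6*D*R (I(D, R) = (D*6)*R = (6*D)*R = 6*D*R)
(-42 + I(-5, -2))*(0*(-2) - 2) = (-42 + 6*(-5)*(-2))*(0*(-2) - 2) = (-42 + 60)*(0 - 2) = 18*(-2) = -36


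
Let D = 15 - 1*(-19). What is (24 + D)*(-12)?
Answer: -696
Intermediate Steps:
D = 34 (D = 15 + 19 = 34)
(24 + D)*(-12) = (24 + 34)*(-12) = 58*(-12) = -696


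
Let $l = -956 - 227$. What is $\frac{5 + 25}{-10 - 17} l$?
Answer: $\frac{11830}{9} \approx 1314.4$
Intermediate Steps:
$l = -1183$ ($l = -956 - 227 = -1183$)
$\frac{5 + 25}{-10 - 17} l = \frac{5 + 25}{-10 - 17} \left(-1183\right) = \frac{30}{-27} \left(-1183\right) = 30 \left(- \frac{1}{27}\right) \left(-1183\right) = \left(- \frac{10}{9}\right) \left(-1183\right) = \frac{11830}{9}$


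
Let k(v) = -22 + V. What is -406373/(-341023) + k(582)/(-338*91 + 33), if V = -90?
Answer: 12524005001/10477931675 ≈ 1.1953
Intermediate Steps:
k(v) = -112 (k(v) = -22 - 90 = -112)
-406373/(-341023) + k(582)/(-338*91 + 33) = -406373/(-341023) - 112/(-338*91 + 33) = -406373*(-1/341023) - 112/(-30758 + 33) = 406373/341023 - 112/(-30725) = 406373/341023 - 112*(-1/30725) = 406373/341023 + 112/30725 = 12524005001/10477931675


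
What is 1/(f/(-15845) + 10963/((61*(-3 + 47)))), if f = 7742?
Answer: 42527980/152929207 ≈ 0.27809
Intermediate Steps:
1/(f/(-15845) + 10963/((61*(-3 + 47)))) = 1/(7742/(-15845) + 10963/((61*(-3 + 47)))) = 1/(7742*(-1/15845) + 10963/((61*44))) = 1/(-7742/15845 + 10963/2684) = 1/(152929207/42527980) = 42527980/152929207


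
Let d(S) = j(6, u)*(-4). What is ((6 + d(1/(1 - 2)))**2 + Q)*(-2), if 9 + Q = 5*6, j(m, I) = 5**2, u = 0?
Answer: -17714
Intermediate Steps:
j(m, I) = 25
Q = 21 (Q = -9 + 5*6 = -9 + 30 = 21)
d(S) = -100 (d(S) = 25*(-4) = -100)
((6 + d(1/(1 - 2)))**2 + Q)*(-2) = ((6 - 100)**2 + 21)*(-2) = ((-94)**2 + 21)*(-2) = (8836 + 21)*(-2) = 8857*(-2) = -17714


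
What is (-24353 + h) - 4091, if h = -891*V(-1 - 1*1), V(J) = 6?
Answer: -33790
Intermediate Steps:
h = -5346 (h = -891*6 = -5346)
(-24353 + h) - 4091 = (-24353 - 5346) - 4091 = -29699 - 4091 = -33790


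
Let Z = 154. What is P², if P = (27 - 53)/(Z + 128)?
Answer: 169/19881 ≈ 0.0085006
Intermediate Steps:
P = -13/141 (P = (27 - 53)/(154 + 128) = -26/282 = -26*1/282 = -13/141 ≈ -0.092199)
P² = (-13/141)² = 169/19881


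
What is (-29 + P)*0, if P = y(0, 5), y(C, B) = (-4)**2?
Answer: 0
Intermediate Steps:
y(C, B) = 16
P = 16
(-29 + P)*0 = (-29 + 16)*0 = -13*0 = 0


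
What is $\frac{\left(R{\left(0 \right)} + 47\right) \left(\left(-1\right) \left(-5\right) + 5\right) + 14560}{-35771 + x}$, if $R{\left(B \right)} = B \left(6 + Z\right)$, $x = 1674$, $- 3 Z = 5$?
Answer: $- \frac{15030}{34097} \approx -0.4408$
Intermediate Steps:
$Z = - \frac{5}{3}$ ($Z = \left(- \frac{1}{3}\right) 5 = - \frac{5}{3} \approx -1.6667$)
$R{\left(B \right)} = \frac{13 B}{3}$ ($R{\left(B \right)} = B \left(6 - \frac{5}{3}\right) = B \frac{13}{3} = \frac{13 B}{3}$)
$\frac{\left(R{\left(0 \right)} + 47\right) \left(\left(-1\right) \left(-5\right) + 5\right) + 14560}{-35771 + x} = \frac{\left(\frac{13}{3} \cdot 0 + 47\right) \left(\left(-1\right) \left(-5\right) + 5\right) + 14560}{-35771 + 1674} = \frac{\left(0 + 47\right) \left(5 + 5\right) + 14560}{-34097} = \left(47 \cdot 10 + 14560\right) \left(- \frac{1}{34097}\right) = \left(470 + 14560\right) \left(- \frac{1}{34097}\right) = 15030 \left(- \frac{1}{34097}\right) = - \frac{15030}{34097}$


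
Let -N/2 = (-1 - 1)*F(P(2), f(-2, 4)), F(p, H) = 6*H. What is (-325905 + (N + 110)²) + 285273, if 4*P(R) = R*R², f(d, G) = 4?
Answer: 1804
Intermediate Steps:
P(R) = R³/4 (P(R) = (R*R²)/4 = R³/4)
N = 96 (N = -2*(-1 - 1)*6*4 = -(-4)*24 = -2*(-48) = 96)
(-325905 + (N + 110)²) + 285273 = (-325905 + (96 + 110)²) + 285273 = (-325905 + 206²) + 285273 = (-325905 + 42436) + 285273 = -283469 + 285273 = 1804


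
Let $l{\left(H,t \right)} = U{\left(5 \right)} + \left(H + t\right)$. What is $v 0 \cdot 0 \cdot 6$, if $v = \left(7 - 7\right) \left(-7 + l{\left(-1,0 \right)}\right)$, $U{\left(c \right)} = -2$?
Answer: $0$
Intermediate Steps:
$l{\left(H,t \right)} = -2 + H + t$ ($l{\left(H,t \right)} = -2 + \left(H + t\right) = -2 + H + t$)
$v = 0$ ($v = \left(7 - 7\right) \left(-7 - 3\right) = 0 \left(-7 - 3\right) = 0 \left(-10\right) = 0$)
$v 0 \cdot 0 \cdot 6 = 0 \cdot 0 \cdot 0 \cdot 6 = 0 \cdot 0 \cdot 6 = 0 \cdot 0 = 0$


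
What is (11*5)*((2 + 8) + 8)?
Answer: 990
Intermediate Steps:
(11*5)*((2 + 8) + 8) = 55*(10 + 8) = 55*18 = 990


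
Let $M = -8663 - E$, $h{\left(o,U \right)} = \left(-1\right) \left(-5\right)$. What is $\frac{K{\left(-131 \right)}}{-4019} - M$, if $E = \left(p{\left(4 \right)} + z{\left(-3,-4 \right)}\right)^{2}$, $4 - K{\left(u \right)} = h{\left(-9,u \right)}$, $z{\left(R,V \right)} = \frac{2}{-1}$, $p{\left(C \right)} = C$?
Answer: $\frac{34832674}{4019} \approx 8667.0$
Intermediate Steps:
$h{\left(o,U \right)} = 5$
$z{\left(R,V \right)} = -2$ ($z{\left(R,V \right)} = 2 \left(-1\right) = -2$)
$K{\left(u \right)} = -1$ ($K{\left(u \right)} = 4 - 5 = -1$)
$E = 4$ ($E = \left(4 - 2\right)^{2} = 2^{2} = 4$)
$M = -8667$ ($M = -8663 - 4 = -8667$)
$\frac{K{\left(-131 \right)}}{-4019} - M = - \frac{1}{-4019} - -8667 = \left(-1\right) \left(- \frac{1}{4019}\right) + 8667 = \frac{1}{4019} + 8667 = \frac{34832674}{4019}$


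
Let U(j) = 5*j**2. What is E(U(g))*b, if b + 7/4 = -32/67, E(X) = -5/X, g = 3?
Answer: 199/804 ≈ 0.24751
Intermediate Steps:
b = -597/268 (b = -7/4 - 32/67 = -597/268 ≈ -2.2276)
E(U(g))*b = -5/(5*3**2)*(-597/268) = -5/(5*9)*(-597/268) = -5/45*(-597/268) = -5*1/45*(-597/268) = -1/9*(-597/268) = 199/804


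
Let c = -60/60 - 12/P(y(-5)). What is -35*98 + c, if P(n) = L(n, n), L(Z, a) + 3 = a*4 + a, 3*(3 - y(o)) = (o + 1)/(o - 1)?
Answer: -168173/49 ≈ -3432.1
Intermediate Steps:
y(o) = 3 - (1 + o)/(3*(-1 + o)) (y(o) = 3 - (o + 1)/(3*(o - 1)) = 3 - (1 + o)/(3*(-1 + o)))
L(Z, a) = -3 + 5*a (L(Z, a) = -3 + (a*4 + a) = -3 + (4*a + a) = -3 + 5*a)
P(n) = -3 + 5*n
c = -103/49 (c = -60/60 - 12/(-3 + 5*(2*(-5 + 4*(-5))/(3*(-1 - 5)))) = -60*1/60 - 12/(-3 + 5*((⅔)*(-5 - 20)/(-6))) = -1 - 12/(-3 + 5*((⅔)*(-⅙)*(-25))) = -1 - 12/(-3 + 5*(25/9)) = -1 - 12/(-3 + 125/9) = -1 - 12/98/9 = -1 - 12*9/98 = -1 - 54/49 = -103/49 ≈ -2.1020)
-35*98 + c = -35*98 - 103/49 = -3430 - 103/49 = -168173/49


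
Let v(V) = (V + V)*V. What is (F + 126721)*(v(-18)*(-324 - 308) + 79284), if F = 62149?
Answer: -62374695240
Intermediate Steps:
v(V) = 2*V² (v(V) = (2*V)*V = 2*V²)
(F + 126721)*(v(-18)*(-324 - 308) + 79284) = (62149 + 126721)*((2*(-18)²)*(-324 - 308) + 79284) = 188870*((2*324)*(-632) + 79284) = 188870*(648*(-632) + 79284) = 188870*(-409536 + 79284) = 188870*(-330252) = -62374695240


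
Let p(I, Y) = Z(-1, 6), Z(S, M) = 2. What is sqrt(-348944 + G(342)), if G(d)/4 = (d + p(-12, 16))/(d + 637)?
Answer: 60*I*sqrt(92900247)/979 ≈ 590.71*I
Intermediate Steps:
p(I, Y) = 2
G(d) = 4*(2 + d)/(637 + d) (G(d) = 4*((d + 2)/(d + 637)) = 4*((2 + d)/(637 + d)) = 4*(2 + d)/(637 + d))
sqrt(-348944 + G(342)) = sqrt(-348944 + 4*(2 + 342)/(637 + 342)) = sqrt(-348944 + 4*344/979) = sqrt(-348944 + 4*(1/979)*344) = sqrt(-348944 + 1376/979) = sqrt(-341614800/979) = 60*I*sqrt(92900247)/979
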